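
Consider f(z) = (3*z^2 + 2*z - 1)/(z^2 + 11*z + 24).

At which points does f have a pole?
{-8, -3}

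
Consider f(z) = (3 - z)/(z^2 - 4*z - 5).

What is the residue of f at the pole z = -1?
Write f(z) = P(z)/Q(z) with P(z) = 3 - z and Q(z) = z^2 - 4*z - 5.
The denominator factors as Q(z) = (z + 1)*(z - 5), so z = -1 is a simple zero of Q and P is analytic there; z = -1 is therefore a simple pole and
  Res(f, z₀) = P(z₀)/Q'(z₀).

Q'(z) = 2*z - 4, so Q'(-1) = -6.
P(-1) = 4.

Res(f, -1) = (4)/(-6) = -2/3

Final answer: -2/3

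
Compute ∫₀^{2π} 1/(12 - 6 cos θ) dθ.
sqrt(3)*pi/9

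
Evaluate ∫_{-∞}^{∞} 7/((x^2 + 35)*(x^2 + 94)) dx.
pi*(-35*sqrt(94) + 94*sqrt(35))/27730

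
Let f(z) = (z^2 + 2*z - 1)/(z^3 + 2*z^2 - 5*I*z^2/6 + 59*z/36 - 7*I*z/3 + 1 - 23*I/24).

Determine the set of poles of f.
The singularities of f are the zeros of the denominator. Factoring,
  z^3 + 2*z^2 - 5*I*z^2/6 + 59*z/36 - 7*I*z/3 + 1 - 23*I/24 = (z - 3*I/2)*(z + 1/2 + I/3)*(z + 3/2 + I/3)
so the candidates are z = 3*I/2, z = -1/2 - I/3, z = -3/2 - I/3.

Check the numerator P(z) = z^2 + 2*z - 1 at each one:
  P(3*I/2) = -13/4 + 3*I ≠ 0, so z = 3*I/2 is a (simple) pole.
  P(-1/2 - I/3) = -67/36 - I/3 ≠ 0, so z = -1/2 - I/3 is a (simple) pole.
  P(-3/2 - I/3) = -67/36 + I/3 ≠ 0, so z = -3/2 - I/3 is a (simple) pole.

Poles of f: {-3/2 - I/3, -1/2 - I/3, 3*I/2}

Final answer: {-3/2 - I/3, -1/2 - I/3, 3*I/2}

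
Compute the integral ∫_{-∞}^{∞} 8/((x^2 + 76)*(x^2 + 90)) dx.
Let f(z) = 8/((z^2 + 76)*(z^2 + 90)). The denominator has no real zeros and deg Q - deg P = 4 ≥ 2, so the integral of f over the upper semicircle |z| = R tends to 0 as R → ∞. Closing the contour in the upper half-plane,
  ∫_{-∞}^{∞} f(x) dx = 2πi · Σ Res(f, z_k)  over the poles with Im z_k > 0.

Zeros of the denominator: z^2 + 76 = 0 gives z = ±2*sqrt(19)*I; z^2 + 90 = 0 gives z = ±3*sqrt(10)*I.
Upper half-plane: z = 3*sqrt(10)*I, z = 2*sqrt(19)*I (simple).

Each pole is a simple zero of Q(z) = z^4 + 166*z^2 + 6840, so Res(f, z₀) = P(z₀)/Q'(z₀) with P(z) = 8, Q'(z) = 4*z^3 + 332*z:
  Res(f, 3*sqrt(10)*I) = (8)/(-84*sqrt(10)*I) = sqrt(10)*I/105
  Res(f, 2*sqrt(19)*I) = (8)/(56*sqrt(19)*I) = -sqrt(19)*I/133

Sum of residues: I*(-sqrt(19)/133 + sqrt(10)/105)
∫_{-∞}^{∞} f(x) dx = 2πi · (I*(-sqrt(19)/133 + sqrt(10)/105)) = 2*pi*(-19*sqrt(10) + 15*sqrt(19))/1995

Final answer: 2*pi*(-19*sqrt(10) + 15*sqrt(19))/1995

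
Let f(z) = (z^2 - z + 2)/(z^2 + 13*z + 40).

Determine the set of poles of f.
The singularities of f are the zeros of the denominator. Factoring,
  z^2 + 13*z + 40 = (z + 5)*(z + 8)
so the candidates are z = -5, z = -8.

Check the numerator P(z) = z^2 - z + 2 at each one:
  P(-5) = 32 ≠ 0, so z = -5 is a (simple) pole.
  P(-8) = 74 ≠ 0, so z = -8 is a (simple) pole.

Poles of f: {-8, -5}

Final answer: {-8, -5}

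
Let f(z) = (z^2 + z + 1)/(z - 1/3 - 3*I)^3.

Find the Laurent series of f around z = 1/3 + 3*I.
Put w = z - (1/3 + 3*I), i.e. z = w + 1/3 + 3*I. The denominator is w^3, so it suffices to rewrite the numerator in powers of w.

P(z) = z^2 + z + 1
P(w + 1/3 + 3*I) = -68/9 + 5*I + (5/3 + 6*I)*w + w^2

Dividing each term by w^3:
  f = (-68/9 + 5*I)/w^3 + (5/3 + 6*I)/w^2 + 1/w

Substituting back w = z - 1/3 - 3*I:
  f(z) = (-68/9 + 5*I)/(z - 1/3 - 3*I)^3 + (5/3 + 6*I)/(z - 1/3 - 3*I)^2 + 1/(z - 1/3 - 3*I)

The series is finite because the numerator is a polynomial; the negative powers form the principal part, and the coefficient of 1/(z - 1/3 - 3*I) gives Res(f, 1/3 + 3*I) = 1.

Final answer: (-68/9 + 5*I)/(z - 1/3 - 3*I)^3 + (5/3 + 6*I)/(z - 1/3 - 3*I)^2 + 1/(z - 1/3 - 3*I)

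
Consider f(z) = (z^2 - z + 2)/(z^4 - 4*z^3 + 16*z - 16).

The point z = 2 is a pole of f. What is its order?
3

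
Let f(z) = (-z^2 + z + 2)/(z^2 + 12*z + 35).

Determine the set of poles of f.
The singularities of f are the zeros of the denominator. Factoring,
  z^2 + 12*z + 35 = (z + 7)*(z + 5)
so the candidates are z = -7, z = -5.

Check the numerator P(z) = -z^2 + z + 2 at each one:
  P(-7) = -54 ≠ 0, so z = -7 is a (simple) pole.
  P(-5) = -28 ≠ 0, so z = -5 is a (simple) pole.

Poles of f: {-7, -5}

Final answer: {-7, -5}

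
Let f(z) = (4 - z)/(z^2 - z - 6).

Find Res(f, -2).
Write f(z) = P(z)/Q(z) with P(z) = 4 - z and Q(z) = z^2 - z - 6.
The denominator factors as Q(z) = (z + 2)*(z - 3), so z = -2 is a simple zero of Q and P is analytic there; z = -2 is therefore a simple pole and
  Res(f, z₀) = P(z₀)/Q'(z₀).

Q'(z) = 2*z - 1, so Q'(-2) = -5.
P(-2) = 6.

Res(f, -2) = (6)/(-5) = -6/5

Final answer: -6/5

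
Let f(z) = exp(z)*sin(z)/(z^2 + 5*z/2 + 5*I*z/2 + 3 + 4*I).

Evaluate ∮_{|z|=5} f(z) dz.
pi*(14/25 - 2*I/25)*exp(-1 - 3*I)*sin(1 + 3*I) + pi*(-14/25 + 2*I/25)*exp(-3/2 + I/2)*sin(3/2 - I/2)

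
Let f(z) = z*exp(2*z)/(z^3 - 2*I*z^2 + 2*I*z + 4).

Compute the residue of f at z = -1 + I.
Write f(z) = P(z)/Q(z) with P(z) = z*exp(2*z) and Q(z) = z^3 - 2*I*z^2 + 2*I*z + 4.
The denominator factors as Q(z) = (z - 2*I)*(z - 1 + I)*(z + 1 - I), so z = -1 + I is a simple zero of Q and P is analytic there; z = -1 + I is therefore a simple pole and
  Res(f, z₀) = P(z₀)/Q'(z₀).

Q'(z) = 3*z^2 - 4*I*z + 2*I, so Q'(-1 + I) = 4.
P(-1 + I) = (-1 + I)*exp(-2 + 2*I).

Res(f, -1 + I) = ((-1 + I)*exp(-2 + 2*I))/(4) = (-1/4 + I/4)*exp(-2 + 2*I)

Final answer: (-1/4 + I/4)*exp(-2 + 2*I)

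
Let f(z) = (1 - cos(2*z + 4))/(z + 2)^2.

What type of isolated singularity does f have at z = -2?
Let u = z + 2. The argument of cos is 2*z + 4 = 2u, so
  f = (1 - cos(2u))/u^2 = ((2u)^2/2 - (2u)^4/24 + ...)/u^2 = 2 - (2/3)*u^2 + ...
The Laurent expansion about u = 0 has no negative powers; equivalently lim_{z→-2} f(z) = 2 exists and is finite.
So the singularity is removable.

Final answer: removable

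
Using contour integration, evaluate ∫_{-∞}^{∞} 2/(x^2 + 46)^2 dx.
Let f(z) = 2/(z^2 + 46)^2. The denominator has no real zeros and deg Q - deg P = 4 ≥ 2, so the integral of f over the upper semicircle |z| = R tends to 0 as R → ∞. Closing the contour in the upper half-plane,
  ∫_{-∞}^{∞} f(x) dx = 2πi · Σ Res(f, z_k)  over the poles with Im z_k > 0.

Zeros of the denominator: z^2 + 46 = 0 gives z = ±sqrt(46)*I.
Upper half-plane: z = sqrt(46)*I (a pole of order 2).

Write f(z) = g(z)/(z - sqrt(46)*I)^2 with g(z) = 2/(z + sqrt(46)*I)^2. For a double pole, Res(f, z₀) = g'(z₀):
  g'(z) = -4/(z + sqrt(46)*I)^3
  Res(f, sqrt(46)*I) = g'(sqrt(46)*I) = -sqrt(46)*I/4232

∫_{-∞}^{∞} f(x) dx = 2πi · (-sqrt(46)*I/4232) = sqrt(46)*pi/2116

Final answer: sqrt(46)*pi/2116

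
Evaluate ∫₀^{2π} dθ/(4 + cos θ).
Let J = ∫₀^{2π} dθ/(4 + cos θ).
Put z = e^{iθ}: then cos θ = (z + 1/z)/2, dθ = dz/(iz), and z runs once counterclockwise around |z| = 1:
  J = ∮_{|z|=1} 1/(4 + (z + 1/z)/2) · dz/(iz) = (2/i) ∮_{|z|=1} dz/(z^2 + 8*z + 1).
The roots of z^2 + 8*z + 1 are z = (-4 ± sqrt(4^2 - 1^2)), with sqrt(15) = sqrt(15); their product is 1, so only z₊ = -4 + sqrt(15) lies inside the unit circle (z₋ = -4 - sqrt(15) lies outside).
z₊ is a simple zero of q(z) = z^2 + 8*z + 1, so Res(1/q, z₊) = 1/q'(z₊) with q'(z) = 2*z + 8; and q'(z₊) = (z₊ - z₋) = 2*sqrt(15).
Therefore J = (2/i) · 2πi · 1/(2*sqrt(15)) = 2*pi/(sqrt(15)) = 2*sqrt(15)*pi/15

Final answer: 2*sqrt(15)*pi/15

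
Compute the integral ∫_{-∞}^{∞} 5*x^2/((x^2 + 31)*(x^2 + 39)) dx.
Let f(z) = 5*z^2/((z^2 + 31)*(z^2 + 39)). The denominator has no real zeros and deg Q - deg P = 2 ≥ 2, so the integral of f over the upper semicircle |z| = R tends to 0 as R → ∞. Closing the contour in the upper half-plane,
  ∫_{-∞}^{∞} f(x) dx = 2πi · Σ Res(f, z_k)  over the poles with Im z_k > 0.

Zeros of the denominator: z^2 + 31 = 0 gives z = ±sqrt(31)*I; z^2 + 39 = 0 gives z = ±sqrt(39)*I.
Upper half-plane: z = sqrt(31)*I, z = sqrt(39)*I (simple).

Each pole is a simple zero of Q(z) = z^4 + 70*z^2 + 1209, so Res(f, z₀) = P(z₀)/Q'(z₀) with P(z) = 5*z^2, Q'(z) = 4*z^3 + 140*z:
  Res(f, sqrt(31)*I) = (-155)/(16*sqrt(31)*I) = 5*sqrt(31)*I/16
  Res(f, sqrt(39)*I) = (-195)/(-16*sqrt(39)*I) = -5*sqrt(39)*I/16

Sum of residues: 5*I*(-sqrt(39) + sqrt(31))/16
∫_{-∞}^{∞} f(x) dx = 2πi · (5*I*(-sqrt(39) + sqrt(31))/16) = 5*pi*(-sqrt(31) + sqrt(39))/8

Final answer: 5*pi*(-sqrt(31) + sqrt(39))/8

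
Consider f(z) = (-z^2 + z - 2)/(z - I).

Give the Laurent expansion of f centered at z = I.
(-1 + I)/(z - I) + 1 - 2*I - (z - I)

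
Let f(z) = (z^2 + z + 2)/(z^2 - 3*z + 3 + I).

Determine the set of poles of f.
The singularities of f are the zeros of the denominator. Factoring,
  z^2 - 3*z + 3 + I = (z - 2 + I)*(z - 1 - I)
so the candidates are z = 2 - I, z = 1 + I.

Check the numerator P(z) = z^2 + z + 2 at each one:
  P(2 - I) = 7 - 5*I ≠ 0, so z = 2 - I is a (simple) pole.
  P(1 + I) = 3 + 3*I ≠ 0, so z = 1 + I is a (simple) pole.

Poles of f: {1 + I, 2 - I}

Final answer: {1 + I, 2 - I}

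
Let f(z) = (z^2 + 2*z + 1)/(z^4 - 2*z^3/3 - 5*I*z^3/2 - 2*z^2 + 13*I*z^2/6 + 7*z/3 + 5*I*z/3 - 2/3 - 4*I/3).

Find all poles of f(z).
The singularities of f are the zeros of the denominator. Factoring,
  z^4 - 2*z^3/3 - 5*I*z^3/2 - 2*z^2 + 13*I*z^2/6 + 7*z/3 + 5*I*z/3 - 2/3 - 4*I/3 = (z - 1)*(z - 2/3)*(z - 2*I)*(z + 1 - I/2)
so the candidates are z = 1, z = 2/3, z = 2*I, z = -1 + I/2.

Check the numerator P(z) = z^2 + 2*z + 1 at each one:
  P(1) = 4 ≠ 0, so z = 1 is a (simple) pole.
  P(2/3) = 25/9 ≠ 0, so z = 2/3 is a (simple) pole.
  P(2*I) = -3 + 4*I ≠ 0, so z = 2*I is a (simple) pole.
  P(-1 + I/2) = -1/4 ≠ 0, so z = -1 + I/2 is a (simple) pole.

Poles of f: {-1 + I/2, 2*I, 2/3, 1}

Final answer: {-1 + I/2, 2*I, 2/3, 1}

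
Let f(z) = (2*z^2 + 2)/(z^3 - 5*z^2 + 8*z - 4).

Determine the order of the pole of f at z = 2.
2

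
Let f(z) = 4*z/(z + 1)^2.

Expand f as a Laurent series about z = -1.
Put w = z - (-1), i.e. z = w - 1. The denominator is w^2, so it suffices to rewrite the numerator in powers of w.

P(z) = 4*z
P(w - 1) = -4 + 4*w

Dividing each term by w^2:
  f = -4/w^2 + 4/w

Substituting back w = z + 1:
  f(z) = -4/(z + 1)^2 + 4/(z + 1)

The series is finite because the numerator is a polynomial; the negative powers form the principal part, and the coefficient of 1/(z + 1) gives Res(f, -1) = 4.

Final answer: -4/(z + 1)^2 + 4/(z + 1)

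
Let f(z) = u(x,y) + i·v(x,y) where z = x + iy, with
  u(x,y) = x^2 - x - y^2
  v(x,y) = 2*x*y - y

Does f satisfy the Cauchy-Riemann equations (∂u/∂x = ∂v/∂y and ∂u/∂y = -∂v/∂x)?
∂u/∂x = 2*x - 1
∂v/∂y = 2*x - 1
∂u/∂y = -2*y
∂v/∂x = 2*y
∂u/∂x = ∂v/∂y and ∂u/∂y = -∂v/∂x hold identically; f is analytic.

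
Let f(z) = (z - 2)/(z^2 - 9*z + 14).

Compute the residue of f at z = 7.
Write f(z) = P(z)/Q(z) with P(z) = z - 2 and Q(z) = z^2 - 9*z + 14.
The denominator factors as Q(z) = (z - 7)*(z - 2), so z = 7 is a simple zero of Q and P is analytic there; z = 7 is therefore a simple pole and
  Res(f, z₀) = P(z₀)/Q'(z₀).

Q'(z) = 2*z - 9, so Q'(7) = 5.
P(7) = 5.

Res(f, 7) = (5)/(5) = 1

Final answer: 1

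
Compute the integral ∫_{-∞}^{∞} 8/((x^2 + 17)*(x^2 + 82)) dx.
Let f(z) = 8/((z^2 + 17)*(z^2 + 82)). The denominator has no real zeros and deg Q - deg P = 4 ≥ 2, so the integral of f over the upper semicircle |z| = R tends to 0 as R → ∞. Closing the contour in the upper half-plane,
  ∫_{-∞}^{∞} f(x) dx = 2πi · Σ Res(f, z_k)  over the poles with Im z_k > 0.

Zeros of the denominator: z^2 + 82 = 0 gives z = ±sqrt(82)*I; z^2 + 17 = 0 gives z = ±sqrt(17)*I.
Upper half-plane: z = sqrt(17)*I, z = sqrt(82)*I (simple).

Each pole is a simple zero of Q(z) = z^4 + 99*z^2 + 1394, so Res(f, z₀) = P(z₀)/Q'(z₀) with P(z) = 8, Q'(z) = 4*z^3 + 198*z:
  Res(f, sqrt(17)*I) = (8)/(130*sqrt(17)*I) = -4*sqrt(17)*I/1105
  Res(f, sqrt(82)*I) = (8)/(-130*sqrt(82)*I) = 2*sqrt(82)*I/2665

Sum of residues: 2*I*(-82*sqrt(17) + 17*sqrt(82))/45305
∫_{-∞}^{∞} f(x) dx = 2πi · (2*I*(-82*sqrt(17) + 17*sqrt(82))/45305) = 4*pi*(-17*sqrt(82) + 82*sqrt(17))/45305

Final answer: 4*pi*(-17*sqrt(82) + 82*sqrt(17))/45305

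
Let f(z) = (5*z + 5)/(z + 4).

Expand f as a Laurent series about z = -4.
Put w = z - (-4), i.e. z = w - 4. The denominator is w, so it suffices to rewrite the numerator in powers of w.

P(z) = 5*z + 5
P(w - 4) = -15 + 5*w

Dividing each term by w:
  f = -15/w + 5

Substituting back w = z + 4:
  f(z) = -15/(z + 4) + 5

The series is finite because the numerator is a polynomial; the negative powers form the principal part, and the coefficient of 1/(z + 4) gives Res(f, -4) = -15.

Final answer: -15/(z + 4) + 5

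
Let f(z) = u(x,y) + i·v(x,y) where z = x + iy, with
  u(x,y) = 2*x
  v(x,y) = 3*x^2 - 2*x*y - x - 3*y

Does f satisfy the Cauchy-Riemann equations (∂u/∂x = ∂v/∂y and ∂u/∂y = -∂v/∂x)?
∂u/∂x = 2
∂v/∂y = -2*x - 3
∂u/∂y = 0
∂v/∂x = 6*x - 2*y - 1
∂u/∂x ≠ ∂v/∂y and ∂u/∂y ≠ -∂v/∂x; the Cauchy-Riemann equations are not satisfied, so f is not analytic.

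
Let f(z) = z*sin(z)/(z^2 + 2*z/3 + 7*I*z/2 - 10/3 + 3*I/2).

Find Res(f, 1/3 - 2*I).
(52/73 - 90*I/73)*sin(1/3 - 2*I)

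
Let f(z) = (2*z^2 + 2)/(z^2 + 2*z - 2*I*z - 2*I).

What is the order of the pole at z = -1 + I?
Factor the denominator:
  z^2 + 2*z - 2*I*z - 2*I = (z + 1 - I)^2

The numerator P(z) = 2*z^2 + 2 has P(-1 + I) = 2 - 4*I ≠ 0, so no factor of (z + 1 - I) cancels.
Near z = -1 + I we can therefore write f(z) = g(z)/(z + 1 - I)^2 with g analytic at -1 + I and g(-1 + I) ≠ 0 (g is just the numerator).

Hence z = -1 + I is a pole of order 2.

Final answer: 2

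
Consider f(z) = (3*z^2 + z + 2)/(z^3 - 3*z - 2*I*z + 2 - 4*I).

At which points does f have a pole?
{-2, -I, 2 + I}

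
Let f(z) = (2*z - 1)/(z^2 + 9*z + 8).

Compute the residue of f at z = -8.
Write f(z) = P(z)/Q(z) with P(z) = 2*z - 1 and Q(z) = z^2 + 9*z + 8.
The denominator factors as Q(z) = (z + 1)*(z + 8), so z = -8 is a simple zero of Q and P is analytic there; z = -8 is therefore a simple pole and
  Res(f, z₀) = P(z₀)/Q'(z₀).

Q'(z) = 2*z + 9, so Q'(-8) = -7.
P(-8) = -17.

Res(f, -8) = (-17)/(-7) = 17/7

Final answer: 17/7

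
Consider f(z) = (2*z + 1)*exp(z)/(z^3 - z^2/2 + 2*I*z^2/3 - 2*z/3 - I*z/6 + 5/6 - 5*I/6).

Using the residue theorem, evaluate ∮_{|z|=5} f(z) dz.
By the residue theorem, ∮_C f(z) dz = 2πi · (sum of the residues of f at the poles inside |z| = 5).

The denominator factors as (z + 1)*(z - 1 - I/3)*(z - 1/2 + I), so the singularities of f are simple poles at z = -1, z = 1 + I/3, z = 1/2 - I.
  |-1|² = 1 < 25 = 5², so this pole is inside the contour.
  |1 + I/3|² = 10/9 < 25 = 5², so this pole is inside the contour.
  |1/2 - I|² = 5/4 < 25 = 5², so this pole is inside the contour.

With P(z) = (2*z + 1)*exp(z) and Q(z) = z^3 - z^2/2 + 2*I*z^2/3 - 2*z/3 - I*z/6 + 5/6 - 5*I/6, each pole is simple, so Res(f, z₀) = P(z₀)/Q'(z₀) with Q'(z) = 3*z^2 - z + 4*I*z/3 - 2/3 - I/6.
  Res(f, -1) = P(-1)/Q'(-1) = (-exp(-1))/(10/3 - 3*I/2) = (-120/481 - 54*I/481)*exp(-1)
  Res(f, 1 + I/3) = P(1 + I/3)/Q'(1 + I/3) = ((3 + 2*I/3)*exp(1 + I/3))/(5/9 + 17*I/6) = (1152/2701 - 2634*I/2701)*exp(1 + I/3)
  Res(f, 1/2 - I) = P(1/2 - I)/Q'(1/2 - I) = ((2 - 2*I)*exp(1/2 - I))/(-25/12 - 3*I/2) = (-168/949 + 1032*I/949)*exp(1/2 - I)

Sum of residues inside C: (1152/2701 - 2634*I/2701)*exp(1 + I/3) + (-120/481 - 54*I/481)*exp(-1) + (-168/949 + 1032*I/949)*exp(1/2 - I)
∮_C f(z) dz = 2πi · ((1152/2701 - 2634*I/2701)*exp(1 + I/3) + (-120/481 - 54*I/481)*exp(-1) + (-168/949 + 1032*I/949)*exp(1/2 - I)) = pi*(108/481 - 240*I/481)*exp(-1) + pi*(-2064/949 - 336*I/949)*exp(1/2 - I) + pi*(5268/2701 + 2304*I/2701)*exp(1 + I/3)

Final answer: pi*(108/481 - 240*I/481)*exp(-1) + pi*(-2064/949 - 336*I/949)*exp(1/2 - I) + pi*(5268/2701 + 2304*I/2701)*exp(1 + I/3)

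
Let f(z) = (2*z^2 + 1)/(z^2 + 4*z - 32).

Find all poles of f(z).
The singularities of f are the zeros of the denominator. Factoring,
  z^2 + 4*z - 32 = (z - 4)*(z + 8)
so the candidates are z = 4, z = -8.

Check the numerator P(z) = 2*z^2 + 1 at each one:
  P(4) = 33 ≠ 0, so z = 4 is a (simple) pole.
  P(-8) = 129 ≠ 0, so z = -8 is a (simple) pole.

Poles of f: {-8, 4}

Final answer: {-8, 4}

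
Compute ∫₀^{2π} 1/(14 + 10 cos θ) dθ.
Let J = ∫₀^{2π} dθ/(14 + 10 cos θ).
Put z = e^{iθ}: then cos θ = (z + 1/z)/2, dθ = dz/(iz), and z runs once counterclockwise around |z| = 1:
  J = ∮_{|z|=1} 1/(14 + 10*(z + 1/z)/2) · dz/(iz) = (2/i) ∮_{|z|=1} dz/(10*z^2 + 28*z + 10).
The roots of 10*z^2 + 28*z + 10 are z = (-14 ± sqrt(14^2 - 10^2))/10, with sqrt(96) = 4*sqrt(6); their product is 1, so only z₊ = -7/5 + 2*sqrt(6)/5 lies inside the unit circle (z₋ = -7/5 - 2*sqrt(6)/5 lies outside).
z₊ is a simple zero of q(z) = 10*z^2 + 28*z + 10, so Res(1/q, z₊) = 1/q'(z₊) with q'(z) = 20*z + 28; and q'(z₊) = 10*(z₊ - z₋) = 8*sqrt(6).
Therefore J = (2/i) · 2πi · 1/(8*sqrt(6)) = 2*pi/(4*sqrt(6)) = sqrt(6)*pi/12

Final answer: sqrt(6)*pi/12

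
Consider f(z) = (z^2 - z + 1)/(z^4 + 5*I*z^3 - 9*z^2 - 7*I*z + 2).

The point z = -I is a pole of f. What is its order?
3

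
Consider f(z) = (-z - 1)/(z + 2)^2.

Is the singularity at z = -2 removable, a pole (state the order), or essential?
Write f(z) = g(z)/(z + 2)^2 with g(z) = -z - 1.
g is entire and g(-2) = 1 ≠ 0, so no factor of (z + 2) cancels: the Laurent expansion of f about z = -2 starts at the power -2, i.e. lim_{z→z₀} (z - z₀)^2 f(z) = 1 is finite and nonzero.
So z = -2 is a pole of order 2.

Final answer: pole of order 2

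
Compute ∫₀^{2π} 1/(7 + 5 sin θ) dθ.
sqrt(6)*pi/6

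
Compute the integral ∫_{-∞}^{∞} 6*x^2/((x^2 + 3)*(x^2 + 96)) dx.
Let f(z) = 6*z^2/((z^2 + 3)*(z^2 + 96)). The denominator has no real zeros and deg Q - deg P = 2 ≥ 2, so the integral of f over the upper semicircle |z| = R tends to 0 as R → ∞. Closing the contour in the upper half-plane,
  ∫_{-∞}^{∞} f(x) dx = 2πi · Σ Res(f, z_k)  over the poles with Im z_k > 0.

Zeros of the denominator: z^2 + 96 = 0 gives z = ±4*sqrt(6)*I; z^2 + 3 = 0 gives z = ±sqrt(3)*I.
Upper half-plane: z = sqrt(3)*I, z = 4*sqrt(6)*I (simple).

Each pole is a simple zero of Q(z) = z^4 + 99*z^2 + 288, so Res(f, z₀) = P(z₀)/Q'(z₀) with P(z) = 6*z^2, Q'(z) = 4*z^3 + 198*z:
  Res(f, sqrt(3)*I) = (-18)/(186*sqrt(3)*I) = sqrt(3)*I/31
  Res(f, 4*sqrt(6)*I) = (-576)/(-744*sqrt(6)*I) = -4*sqrt(6)*I/31

Sum of residues: I*(-4*sqrt(6) + sqrt(3))/31
∫_{-∞}^{∞} f(x) dx = 2πi · (I*(-4*sqrt(6) + sqrt(3))/31) = 2*pi*(-sqrt(3) + 4*sqrt(6))/31

Final answer: 2*pi*(-sqrt(3) + 4*sqrt(6))/31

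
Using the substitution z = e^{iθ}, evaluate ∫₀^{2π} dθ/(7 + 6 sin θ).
Call the integral J. The integrand is 2π-periodic and we integrate over a full period, so shifting θ does not change the value (θ → θ + π/2 turns sin θ into cos θ). Hence
  J = ∫₀^{2π} dθ/(7 + 6 cos θ).
Put z = e^{iθ}: then cos θ = (z + 1/z)/2, dθ = dz/(iz), and z runs once counterclockwise around |z| = 1:
  J = ∮_{|z|=1} 1/(7 + 6*(z + 1/z)/2) · dz/(iz) = (2/i) ∮_{|z|=1} dz/(6*z^2 + 14*z + 6).
The roots of 6*z^2 + 14*z + 6 are z = (-7 ± sqrt(7^2 - 6^2))/6, with sqrt(13) = sqrt(13); their product is 1, so only z₊ = -7/6 + sqrt(13)/6 lies inside the unit circle (z₋ = -7/6 - sqrt(13)/6 lies outside).
z₊ is a simple zero of q(z) = 6*z^2 + 14*z + 6, so Res(1/q, z₊) = 1/q'(z₊) with q'(z) = 12*z + 14; and q'(z₊) = 6*(z₊ - z₋) = 2*sqrt(13).
Therefore J = (2/i) · 2πi · 1/(2*sqrt(13)) = 2*pi/(sqrt(13)) = 2*sqrt(13)*pi/13

Final answer: 2*sqrt(13)*pi/13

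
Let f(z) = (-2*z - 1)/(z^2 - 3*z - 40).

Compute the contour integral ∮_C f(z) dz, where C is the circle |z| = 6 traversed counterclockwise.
By the residue theorem, ∮_C f(z) dz = 2πi · (sum of the residues of f at the poles inside |z| = 6).

The denominator factors as (z + 5)*(z - 8), so the singularities of f are simple poles at z = -5, z = 8.
  |-5|² = 25 < 36 = 6², so this pole is inside the contour.
  |8|² = 64 > 36 = 6², so this pole is outside the contour.

With P(z) = -2*z - 1 and Q(z) = z^2 - 3*z - 40, each pole is simple, so Res(f, z₀) = P(z₀)/Q'(z₀) with Q'(z) = 2*z - 3.
  Res(f, -5) = P(-5)/Q'(-5) = (9)/(-13) = -9/13

∮_C f(z) dz = 2πi · (-9/13) = -18*I*pi/13

Final answer: -18*I*pi/13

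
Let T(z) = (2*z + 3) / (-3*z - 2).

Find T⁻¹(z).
Set w = T(z) = (2*z + 3) / (-3*z - 2) and solve for z:
  w*(-3*z - 2) = 2*z + 3
  -2*w + z*(-3*w - 2) - 3 = 0
  z*(-3*w - 2) = 2*w + 3
  z = (-2*w - 3)/(3*w + 2)
Renaming the variable, T⁻¹(z) = (-2*z - 3)/(3*z + 2).
(Check: ad - bc = 5 ≠ 0, so T is invertible.)

Final answer: (-2*z - 3)/(3*z + 2)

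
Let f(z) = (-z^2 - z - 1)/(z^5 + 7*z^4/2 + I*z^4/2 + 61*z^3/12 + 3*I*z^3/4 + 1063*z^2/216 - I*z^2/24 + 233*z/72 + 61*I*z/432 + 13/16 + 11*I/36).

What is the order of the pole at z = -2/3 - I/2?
Factor the denominator:
  z^5 + 7*z^4/2 + I*z^4/2 + 61*z^3/12 + 3*I*z^3/4 + 1063*z^2/216 - I*z^2/24 + 233*z/72 + 61*I*z/432 + 13/16 + 11*I/36 = (z + 2/3 + I/2)^3*(z + 3/2)*(z - I)

The numerator P(z) = -z^2 - z - 1 has P(-2/3 - I/2) = -19/36 - I/6 ≠ 0, so no factor of (z + 2/3 + I/2) cancels.
Near z = -2/3 - I/2 we can therefore write f(z) = g(z)/(z + 2/3 + I/2)^3 with g analytic at -2/3 - I/2 and g(-2/3 - I/2) ≠ 0 (g is the numerator divided by the remaining denominator factors).

Hence z = -2/3 - I/2 is a pole of order 3.

Final answer: 3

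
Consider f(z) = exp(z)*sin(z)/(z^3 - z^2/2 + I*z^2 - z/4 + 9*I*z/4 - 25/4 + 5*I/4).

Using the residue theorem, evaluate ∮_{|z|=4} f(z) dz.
By the residue theorem, ∮_C f(z) dz = 2πi · (sum of the residues of f at the poles inside |z| = 4).

The denominator factors as (z + 1 - 3*I/2)*(z + 1/2 + 3*I/2)*(z - 2 + I), so the singularities of f are simple poles at z = -1 + 3*I/2, z = -1/2 - 3*I/2, z = 2 - I.
  |-1 + 3*I/2|² = 13/4 < 16 = 4², so this pole is inside the contour.
  |-1/2 - 3*I/2|² = 5/2 < 16 = 4², so this pole is inside the contour.
  |2 - I|² = 5 < 16 = 4², so this pole is inside the contour.

With P(z) = exp(z)*sin(z) and Q(z) = z^3 - z^2/2 + I*z^2 - z/4 + 9*I*z/4 - 25/4 + 5*I/4, each pole is simple, so Res(f, z₀) = P(z₀)/Q'(z₀) with Q'(z) = 3*z^2 - z + 2*I*z - 1/4 + 9*I/4.
  Res(f, -1 + 3*I/2) = P(-1 + 3*I/2)/Q'(-1 + 3*I/2) = (-exp(-1 + 3*I/2)*sin(1 - 3*I/2))/(-6 - 41*I/4) = (96/2257 - 164*I/2257)*exp(-1 + 3*I/2)*sin(1 - 3*I/2)
  Res(f, -1/2 - 3*I/2) = P(-1/2 - 3*I/2)/Q'(-1/2 - 3*I/2) = (-exp(-1/2 - 3*I/2)*sin(1/2 + 3*I/2))/(-11/4 + 29*I/4) = (22/481 + 58*I/481)*exp(-1/2 - 3*I/2)*sin(1/2 + 3*I/2)
  Res(f, 2 - I) = P(2 - I)/Q'(2 - I) = (exp(2 - I)*sin(2 - I))/(35/4 - 19*I/4) = (70/793 + 38*I/793)*exp(2 - I)*sin(2 - I)

Sum of residues inside C: (70/793 + 38*I/793)*exp(2 - I)*sin(2 - I) + (96/2257 - 164*I/2257)*exp(-1 + 3*I/2)*sin(1 - 3*I/2) + (22/481 + 58*I/481)*exp(-1/2 - 3*I/2)*sin(1/2 + 3*I/2)
∮_C f(z) dz = 2πi · ((70/793 + 38*I/793)*exp(2 - I)*sin(2 - I) + (96/2257 - 164*I/2257)*exp(-1 + 3*I/2)*sin(1 - 3*I/2) + (22/481 + 58*I/481)*exp(-1/2 - 3*I/2)*sin(1/2 + 3*I/2)) = pi*(328/2257 + 192*I/2257)*exp(-1 + 3*I/2)*sin(1 - 3*I/2) + pi*(-116/481 + 44*I/481)*exp(-1/2 - 3*I/2)*sin(1/2 + 3*I/2) + pi*(-76/793 + 140*I/793)*exp(2 - I)*sin(2 - I)

Final answer: pi*(328/2257 + 192*I/2257)*exp(-1 + 3*I/2)*sin(1 - 3*I/2) + pi*(-116/481 + 44*I/481)*exp(-1/2 - 3*I/2)*sin(1/2 + 3*I/2) + pi*(-76/793 + 140*I/793)*exp(2 - I)*sin(2 - I)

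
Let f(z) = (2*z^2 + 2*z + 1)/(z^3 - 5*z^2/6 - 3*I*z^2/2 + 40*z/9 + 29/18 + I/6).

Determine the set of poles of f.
The singularities of f are the zeros of the denominator. Factoring,
  z^3 - 5*z^2/6 - 3*I*z^2/2 + 40*z/9 + 29/18 + I/6 = (z - 1/2 + 3*I/2)*(z - 2/3 - 3*I)*(z + 1/3)
so the candidates are z = 1/2 - 3*I/2, z = 2/3 + 3*I, z = -1/3.

Check the numerator P(z) = 2*z^2 + 2*z + 1 at each one:
  P(1/2 - 3*I/2) = -2 - 6*I ≠ 0, so z = 1/2 - 3*I/2 is a (simple) pole.
  P(2/3 + 3*I) = -133/9 + 14*I ≠ 0, so z = 2/3 + 3*I is a (simple) pole.
  P(-1/3) = 5/9 ≠ 0, so z = -1/3 is a (simple) pole.

Poles of f: {-1/3, 1/2 - 3*I/2, 2/3 + 3*I}

Final answer: {-1/3, 1/2 - 3*I/2, 2/3 + 3*I}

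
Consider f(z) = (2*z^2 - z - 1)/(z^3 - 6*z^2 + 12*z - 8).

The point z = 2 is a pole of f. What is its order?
3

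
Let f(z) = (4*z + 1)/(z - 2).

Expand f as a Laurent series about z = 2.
9/(z - 2) + 4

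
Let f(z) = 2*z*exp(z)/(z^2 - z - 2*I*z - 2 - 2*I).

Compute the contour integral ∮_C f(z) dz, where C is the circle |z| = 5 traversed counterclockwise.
By the residue theorem, ∮_C f(z) dz = 2πi · (sum of the residues of f at the poles inside |z| = 5).

The denominator factors as (z + 1)*(z - 2 - 2*I), so the singularities of f are simple poles at z = -1, z = 2 + 2*I.
  |-1|² = 1 < 25 = 5², so this pole is inside the contour.
  |2 + 2*I|² = 8 < 25 = 5², so this pole is inside the contour.

With P(z) = 2*z*exp(z) and Q(z) = z^2 - z - 2*I*z - 2 - 2*I, each pole is simple, so Res(f, z₀) = P(z₀)/Q'(z₀) with Q'(z) = 2*z - 1 - 2*I.
  Res(f, -1) = P(-1)/Q'(-1) = (-2*exp(-1))/(-3 - 2*I) = (6/13 - 4*I/13)*exp(-1)
  Res(f, 2 + 2*I) = P(2 + 2*I)/Q'(2 + 2*I) = ((4 + 4*I)*exp(2 + 2*I))/(3 + 2*I) = (20/13 + 4*I/13)*exp(2 + 2*I)

Sum of residues inside C: (6/13 - 4*I/13)*exp(-1) + (20/13 + 4*I/13)*exp(2 + 2*I)
∮_C f(z) dz = 2πi · ((6/13 - 4*I/13)*exp(-1) + (20/13 + 4*I/13)*exp(2 + 2*I)) = pi*(-8/13 + 40*I/13)*exp(2 + 2*I) + pi*(8/13 + 12*I/13)*exp(-1)

Final answer: pi*(-8/13 + 40*I/13)*exp(2 + 2*I) + pi*(8/13 + 12*I/13)*exp(-1)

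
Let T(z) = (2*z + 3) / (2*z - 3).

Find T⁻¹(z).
Set w = T(z) = (2*z + 3) / (2*z - 3) and solve for z:
  w*(2*z - 3) = 2*z + 3
  -3*w + z*(2*w - 2) - 3 = 0
  z*(2*w - 2) = 3*w + 3
  z = (-3*w - 3)/(2 - 2*w)
Renaming the variable, T⁻¹(z) = (-3*z - 3)/(-2*z + 2) = (3*z + 3)/(2*z - 2).
(Check: ad - bc = -12 ≠ 0, so T is invertible.)

Final answer: (3*z + 3)/(2*z - 2)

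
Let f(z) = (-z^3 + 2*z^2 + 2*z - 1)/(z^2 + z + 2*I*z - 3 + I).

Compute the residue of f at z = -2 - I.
Write f(z) = P(z)/Q(z) with P(z) = -z^3 + 2*z^2 + 2*z - 1 and Q(z) = z^2 + z + 2*I*z - 3 + I.
The denominator factors as Q(z) = (z - 1 + I)*(z + 2 + I), so z = -2 - I is a simple zero of Q and P is analytic there; z = -2 - I is therefore a simple pole and
  Res(f, z₀) = P(z₀)/Q'(z₀).

Q'(z) = 2*z + 1 + 2*I, so Q'(-2 - I) = -3.
P(-2 - I) = 3 + 17*I.

Res(f, -2 - I) = (3 + 17*I)/(-3) = -1 - 17*I/3

Final answer: -1 - 17*I/3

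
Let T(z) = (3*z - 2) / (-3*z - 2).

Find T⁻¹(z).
(-2*z + 2)/(3*z + 3)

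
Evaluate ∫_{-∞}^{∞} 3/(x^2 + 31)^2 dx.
Let f(z) = 3/(z^2 + 31)^2. The denominator has no real zeros and deg Q - deg P = 4 ≥ 2, so the integral of f over the upper semicircle |z| = R tends to 0 as R → ∞. Closing the contour in the upper half-plane,
  ∫_{-∞}^{∞} f(x) dx = 2πi · Σ Res(f, z_k)  over the poles with Im z_k > 0.

Zeros of the denominator: z^2 + 31 = 0 gives z = ±sqrt(31)*I.
Upper half-plane: z = sqrt(31)*I (a pole of order 2).

Write f(z) = g(z)/(z - sqrt(31)*I)^2 with g(z) = 3/(z + sqrt(31)*I)^2. For a double pole, Res(f, z₀) = g'(z₀):
  g'(z) = -6/(z + sqrt(31)*I)^3
  Res(f, sqrt(31)*I) = g'(sqrt(31)*I) = -3*sqrt(31)*I/3844

∫_{-∞}^{∞} f(x) dx = 2πi · (-3*sqrt(31)*I/3844) = 3*sqrt(31)*pi/1922

Final answer: 3*sqrt(31)*pi/1922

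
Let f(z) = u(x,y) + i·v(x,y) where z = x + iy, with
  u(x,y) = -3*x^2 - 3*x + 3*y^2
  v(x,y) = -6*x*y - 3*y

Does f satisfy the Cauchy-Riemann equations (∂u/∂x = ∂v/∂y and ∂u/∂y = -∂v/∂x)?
∂u/∂x = -6*x - 3
∂v/∂y = -6*x - 3
∂u/∂y = 6*y
∂v/∂x = -6*y
∂u/∂x = ∂v/∂y and ∂u/∂y = -∂v/∂x hold identically; f is analytic.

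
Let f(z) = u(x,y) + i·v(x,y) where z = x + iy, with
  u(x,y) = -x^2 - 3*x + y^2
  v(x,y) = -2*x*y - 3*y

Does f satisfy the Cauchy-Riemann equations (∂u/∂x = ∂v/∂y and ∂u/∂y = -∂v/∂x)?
∂u/∂x = -2*x - 3
∂v/∂y = -2*x - 3
∂u/∂y = 2*y
∂v/∂x = -2*y
∂u/∂x = ∂v/∂y and ∂u/∂y = -∂v/∂x hold identically; f is analytic.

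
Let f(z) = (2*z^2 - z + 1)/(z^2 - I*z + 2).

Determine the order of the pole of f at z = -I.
Factor the denominator:
  z^2 - I*z + 2 = (z + I)*(z - 2*I)

The numerator P(z) = 2*z^2 - z + 1 has P(-I) = -1 + I ≠ 0, so no factor of (z + I) cancels.
Near z = -I we can therefore write f(z) = g(z)/(z + I) with g analytic at -I and g(-I) ≠ 0 (g is the numerator divided by the remaining denominator factors).

Hence z = -I is a pole of order 1.

Final answer: 1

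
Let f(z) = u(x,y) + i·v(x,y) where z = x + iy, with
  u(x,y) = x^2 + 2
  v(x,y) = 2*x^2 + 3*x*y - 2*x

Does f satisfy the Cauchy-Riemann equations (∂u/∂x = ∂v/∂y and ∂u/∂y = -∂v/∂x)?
∂u/∂x = 2*x
∂v/∂y = 3*x
∂u/∂y = 0
∂v/∂x = 4*x + 3*y - 2
∂u/∂x ≠ ∂v/∂y and ∂u/∂y ≠ -∂v/∂x; the Cauchy-Riemann equations are not satisfied, so f is not analytic.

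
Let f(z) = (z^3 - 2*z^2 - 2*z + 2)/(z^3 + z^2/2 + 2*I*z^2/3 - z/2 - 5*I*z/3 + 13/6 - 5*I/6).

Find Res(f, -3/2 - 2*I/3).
Write f(z) = P(z)/Q(z) with P(z) = z^3 - 2*z^2 - 2*z + 2 and Q(z) = z^3 + z^2/2 + 2*I*z^2/3 - z/2 - 5*I*z/3 + 13/6 - 5*I/6.
The denominator factors as Q(z) = (z - 1 - I)*(z + 3/2 + 2*I/3)*(z + I), so z = -3/2 - 2*I/3 is a simple zero of Q and P is analytic there; z = -3/2 - 2*I/3 is therefore a simple pole and
  Res(f, z₀) = P(z₀)/Q'(z₀).

Q'(z) = 3*z^2 + z + 4*I*z/3 - 1/2 - 5*I/3, so Q'(-3/2 - 2*I/3) = 155/36 + 5*I/3.
P(-3/2 - 2*I/3) = 1/72 - 371*I/54.

Res(f, -3/2 - 2*I/3) = (1/72 - 371*I/54)/(155/36 + 5*I/3) = -1181/2210 - 4604*I/3315

Final answer: -1181/2210 - 4604*I/3315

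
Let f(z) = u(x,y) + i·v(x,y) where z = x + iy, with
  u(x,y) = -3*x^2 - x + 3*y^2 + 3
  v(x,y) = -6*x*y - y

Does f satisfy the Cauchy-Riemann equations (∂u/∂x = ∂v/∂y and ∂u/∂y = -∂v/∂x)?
∂u/∂x = -6*x - 1
∂v/∂y = -6*x - 1
∂u/∂y = 6*y
∂v/∂x = -6*y
∂u/∂x = ∂v/∂y and ∂u/∂y = -∂v/∂x hold identically; f is analytic.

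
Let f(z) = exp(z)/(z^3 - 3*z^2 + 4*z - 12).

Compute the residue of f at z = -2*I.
(-1/26 - 3*I/52)*exp(-2*I)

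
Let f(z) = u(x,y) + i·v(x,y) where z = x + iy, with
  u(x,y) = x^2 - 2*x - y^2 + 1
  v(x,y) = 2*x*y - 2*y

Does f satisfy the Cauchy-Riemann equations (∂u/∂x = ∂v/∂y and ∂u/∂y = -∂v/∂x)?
∂u/∂x = 2*x - 2
∂v/∂y = 2*x - 2
∂u/∂y = -2*y
∂v/∂x = 2*y
∂u/∂x = ∂v/∂y and ∂u/∂y = -∂v/∂x hold identically; f is analytic.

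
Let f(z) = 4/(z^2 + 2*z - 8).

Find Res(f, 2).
Write f(z) = P(z)/Q(z) with P(z) = 4 and Q(z) = z^2 + 2*z - 8.
The denominator factors as Q(z) = (z + 4)*(z - 2), so z = 2 is a simple zero of Q and P is analytic there; z = 2 is therefore a simple pole and
  Res(f, z₀) = P(z₀)/Q'(z₀).

Q'(z) = 2*z + 2, so Q'(2) = 6.
P(2) = 4.

Res(f, 2) = (4)/(6) = 2/3

Final answer: 2/3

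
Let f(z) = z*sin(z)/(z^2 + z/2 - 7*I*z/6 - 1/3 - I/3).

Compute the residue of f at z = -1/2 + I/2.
Write f(z) = P(z)/Q(z) with P(z) = z*sin(z) and Q(z) = z^2 + z/2 - 7*I*z/6 - 1/3 - I/3.
The denominator factors as Q(z) = (z + 1/2 - I/2)*(z - 2*I/3), so z = -1/2 + I/2 is a simple zero of Q and P is analytic there; z = -1/2 + I/2 is therefore a simple pole and
  Res(f, z₀) = P(z₀)/Q'(z₀).

Q'(z) = 2*z + 1/2 - 7*I/6, so Q'(-1/2 + I/2) = -1/2 - I/6.
P(-1/2 + I/2) = (1/2 - I/2)*sin(1/2 - I/2).

Res(f, -1/2 + I/2) = ((1/2 - I/2)*sin(1/2 - I/2))/(-1/2 - I/6) = (-3/5 + 6*I/5)*sin(1/2 - I/2)

Final answer: (-3/5 + 6*I/5)*sin(1/2 - I/2)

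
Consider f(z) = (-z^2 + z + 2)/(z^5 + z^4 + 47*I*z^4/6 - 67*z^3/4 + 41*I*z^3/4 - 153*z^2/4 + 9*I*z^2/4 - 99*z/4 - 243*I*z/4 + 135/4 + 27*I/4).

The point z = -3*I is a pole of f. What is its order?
Factor the denominator:
  z^5 + z^4 + 47*I*z^4/6 - 67*z^3/4 + 41*I*z^3/4 - 153*z^2/4 + 9*I*z^2/4 - 99*z/4 - 243*I*z/4 + 135/4 + 27*I/4 = (z + 3*I)^3*(z - 1/2 + I/3)*(z + 3/2 - 3*I/2)

The numerator P(z) = -z^2 + z + 2 has P(-3*I) = 11 - 3*I ≠ 0, so no factor of (z + 3*I) cancels.
Near z = -3*I we can therefore write f(z) = g(z)/(z + 3*I)^3 with g analytic at -3*I and g(-3*I) ≠ 0 (g is the numerator divided by the remaining denominator factors).

Hence z = -3*I is a pole of order 3.

Final answer: 3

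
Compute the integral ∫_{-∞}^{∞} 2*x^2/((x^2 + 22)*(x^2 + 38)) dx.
Let f(z) = 2*z^2/((z^2 + 22)*(z^2 + 38)). The denominator has no real zeros and deg Q - deg P = 2 ≥ 2, so the integral of f over the upper semicircle |z| = R tends to 0 as R → ∞. Closing the contour in the upper half-plane,
  ∫_{-∞}^{∞} f(x) dx = 2πi · Σ Res(f, z_k)  over the poles with Im z_k > 0.

Zeros of the denominator: z^2 + 22 = 0 gives z = ±sqrt(22)*I; z^2 + 38 = 0 gives z = ±sqrt(38)*I.
Upper half-plane: z = sqrt(22)*I, z = sqrt(38)*I (simple).

Each pole is a simple zero of Q(z) = z^4 + 60*z^2 + 836, so Res(f, z₀) = P(z₀)/Q'(z₀) with P(z) = 2*z^2, Q'(z) = 4*z^3 + 120*z:
  Res(f, sqrt(22)*I) = (-44)/(32*sqrt(22)*I) = sqrt(22)*I/16
  Res(f, sqrt(38)*I) = (-76)/(-32*sqrt(38)*I) = -sqrt(38)*I/16

Sum of residues: I*(-sqrt(38) + sqrt(22))/16
∫_{-∞}^{∞} f(x) dx = 2πi · (I*(-sqrt(38) + sqrt(22))/16) = pi*(-sqrt(22) + sqrt(38))/8

Final answer: pi*(-sqrt(22) + sqrt(38))/8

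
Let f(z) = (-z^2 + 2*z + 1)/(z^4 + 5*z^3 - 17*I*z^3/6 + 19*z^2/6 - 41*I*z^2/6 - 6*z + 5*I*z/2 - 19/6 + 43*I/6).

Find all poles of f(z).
The singularities of f are the zeros of the denominator. Factoring,
  z^4 + 5*z^3 - 17*I*z^3/6 + 19*z^2/6 - 41*I*z^2/6 - 6*z + 5*I*z/2 - 19/6 + 43*I/6 = (z + 1 - I/3)*(z - 1)*(z + 2 - I/2)*(z + 3 - 2*I)
so the candidates are z = -1 + I/3, z = 1, z = -2 + I/2, z = -3 + 2*I.

Check the numerator P(z) = -z^2 + 2*z + 1 at each one:
  P(-1 + I/3) = -17/9 + 4*I/3 ≠ 0, so z = -1 + I/3 is a (simple) pole.
  P(1) = 2 ≠ 0, so z = 1 is a (simple) pole.
  P(-2 + I/2) = -27/4 + 3*I ≠ 0, so z = -2 + I/2 is a (simple) pole.
  P(-3 + 2*I) = -10 + 16*I ≠ 0, so z = -3 + 2*I is a (simple) pole.

Poles of f: {-3 + 2*I, -2 + I/2, -1 + I/3, 1}

Final answer: {-3 + 2*I, -2 + I/2, -1 + I/3, 1}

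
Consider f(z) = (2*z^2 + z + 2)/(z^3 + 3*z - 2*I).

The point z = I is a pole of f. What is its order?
Factor the denominator:
  z^3 + 3*z - 2*I = (z - I)^2*(z + 2*I)

The numerator P(z) = 2*z^2 + z + 2 has P(I) = I ≠ 0, so no factor of (z - I) cancels.
Near z = I we can therefore write f(z) = g(z)/(z - I)^2 with g analytic at I and g(I) ≠ 0 (g is the numerator divided by the remaining denominator factors).

Hence z = I is a pole of order 2.

Final answer: 2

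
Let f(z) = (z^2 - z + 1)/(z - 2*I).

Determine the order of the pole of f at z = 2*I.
Factor the denominator:
  z - 2*I = (z - 2*I)

The numerator P(z) = z^2 - z + 1 has P(2*I) = -3 - 2*I ≠ 0, so no factor of (z - 2*I) cancels.
Near z = 2*I we can therefore write f(z) = g(z)/(z - 2*I) with g analytic at 2*I and g(2*I) ≠ 0 (g is just the numerator).

Hence z = 2*I is a pole of order 1.

Final answer: 1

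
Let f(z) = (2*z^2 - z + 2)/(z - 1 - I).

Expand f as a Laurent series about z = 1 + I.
Put w = z - (1 + I), i.e. z = w + 1 + I. The denominator is w, so it suffices to rewrite the numerator in powers of w.

P(z) = 2*z^2 - z + 2
P(w + 1 + I) = 1 + 3*I + (3 + 4*I)*w + 2*w^2

Dividing each term by w:
  f = (1 + 3*I)/w + 3 + 4*I + 2*w

Substituting back w = z - 1 - I:
  f(z) = (1 + 3*I)/(z - 1 - I) + 3 + 4*I + 2*(z - 1 - I)

The series is finite because the numerator is a polynomial; the negative powers form the principal part, and the coefficient of 1/(z - 1 - I) gives Res(f, 1 + I) = 1 + 3*I.

Final answer: (1 + 3*I)/(z - 1 - I) + 3 + 4*I + 2*(z - 1 - I)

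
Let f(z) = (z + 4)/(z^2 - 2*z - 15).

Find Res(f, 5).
9/8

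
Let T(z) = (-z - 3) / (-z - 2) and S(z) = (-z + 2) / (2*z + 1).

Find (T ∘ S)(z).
(T ∘ S)(z) = T(S(z)) = ((-1)*S(z) + (-3))/((-1)*S(z) + (-2)). Multiply numerator and denominator by 2*z + 1:
  numerator:   (-1)*(-z + 2) + (-3)*(2*z + 1) = -5*z - 5
  denominator: (-1)*(-z + 2) + (-2)*(2*z + 1) = -3*z - 4
(T ∘ S)(z) = (-5*z - 5)/(-3*z - 4) = (5*z + 5)/(3*z + 4)

Final answer: (5*z + 5)/(3*z + 4)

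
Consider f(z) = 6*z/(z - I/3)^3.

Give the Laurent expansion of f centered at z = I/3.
Put w = z - (I/3), i.e. z = w + I/3. The denominator is w^3, so it suffices to rewrite the numerator in powers of w.

P(z) = 6*z
P(w + I/3) = 2*I + 6*w

Dividing each term by w^3:
  f = 2*I/w^3 + 6/w^2

Substituting back w = z - I/3:
  f(z) = 2*I/(z - I/3)^3 + 6/(z - I/3)^2

The series is finite because the numerator is a polynomial; the negative powers form the principal part.

Final answer: 2*I/(z - I/3)^3 + 6/(z - I/3)^2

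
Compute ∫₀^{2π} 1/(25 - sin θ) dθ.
sqrt(39)*pi/78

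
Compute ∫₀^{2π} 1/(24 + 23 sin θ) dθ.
2*sqrt(47)*pi/47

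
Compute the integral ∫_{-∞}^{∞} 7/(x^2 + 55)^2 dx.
7*sqrt(55)*pi/6050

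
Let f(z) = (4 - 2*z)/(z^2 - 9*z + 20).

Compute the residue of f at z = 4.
Write f(z) = P(z)/Q(z) with P(z) = 4 - 2*z and Q(z) = z^2 - 9*z + 20.
The denominator factors as Q(z) = (z - 5)*(z - 4), so z = 4 is a simple zero of Q and P is analytic there; z = 4 is therefore a simple pole and
  Res(f, z₀) = P(z₀)/Q'(z₀).

Q'(z) = 2*z - 9, so Q'(4) = -1.
P(4) = -4.

Res(f, 4) = (-4)/(-1) = 4

Final answer: 4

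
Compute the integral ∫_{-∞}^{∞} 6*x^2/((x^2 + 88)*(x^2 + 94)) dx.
pi*(-2*sqrt(22) + sqrt(94))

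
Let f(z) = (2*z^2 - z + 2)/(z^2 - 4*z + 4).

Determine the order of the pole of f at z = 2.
Factor the denominator:
  z^2 - 4*z + 4 = (z - 2)^2

The numerator P(z) = 2*z^2 - z + 2 has P(2) = 8 ≠ 0, so no factor of (z - 2) cancels.
Near z = 2 we can therefore write f(z) = g(z)/(z - 2)^2 with g analytic at 2 and g(2) ≠ 0 (g is just the numerator).

Hence z = 2 is a pole of order 2.

Final answer: 2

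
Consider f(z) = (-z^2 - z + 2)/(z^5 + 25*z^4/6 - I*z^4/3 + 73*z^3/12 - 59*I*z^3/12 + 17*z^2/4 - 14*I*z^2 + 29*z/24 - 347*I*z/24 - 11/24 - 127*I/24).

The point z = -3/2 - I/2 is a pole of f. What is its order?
Factor the denominator:
  z^5 + 25*z^4/6 - I*z^4/3 + 73*z^3/12 - 59*I*z^3/12 + 17*z^2/4 - 14*I*z^2 + 29*z/24 - 347*I*z/24 - 11/24 - 127*I/24 = (z + 3/2 + I/2)^3*(z - 1 - 3*I/2)*(z + 2/3 - I/3)

The numerator P(z) = -z^2 - z + 2 has P(-3/2 - I/2) = 3/2 - I ≠ 0, so no factor of (z + 3/2 + I/2) cancels.
Near z = -3/2 - I/2 we can therefore write f(z) = g(z)/(z + 3/2 + I/2)^3 with g analytic at -3/2 - I/2 and g(-3/2 - I/2) ≠ 0 (g is the numerator divided by the remaining denominator factors).

Hence z = -3/2 - I/2 is a pole of order 3.

Final answer: 3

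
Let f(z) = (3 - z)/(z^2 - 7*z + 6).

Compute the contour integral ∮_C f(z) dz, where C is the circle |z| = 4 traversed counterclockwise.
By the residue theorem, ∮_C f(z) dz = 2πi · (sum of the residues of f at the poles inside |z| = 4).

The denominator factors as (z - 6)*(z - 1), so the singularities of f are simple poles at z = 6, z = 1.
  |6|² = 36 > 16 = 4², so this pole is outside the contour.
  |1|² = 1 < 16 = 4², so this pole is inside the contour.

With P(z) = 3 - z and Q(z) = z^2 - 7*z + 6, each pole is simple, so Res(f, z₀) = P(z₀)/Q'(z₀) with Q'(z) = 2*z - 7.
  Res(f, 1) = P(1)/Q'(1) = (2)/(-5) = -2/5

∮_C f(z) dz = 2πi · (-2/5) = -4*I*pi/5

Final answer: -4*I*pi/5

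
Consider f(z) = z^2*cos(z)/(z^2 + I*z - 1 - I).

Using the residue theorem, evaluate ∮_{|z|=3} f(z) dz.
By the residue theorem, ∮_C f(z) dz = 2πi · (sum of the residues of f at the poles inside |z| = 3).

The denominator factors as (z - 1)*(z + 1 + I), so the singularities of f are simple poles at z = 1, z = -1 - I.
  |1|² = 1 < 9 = 3², so this pole is inside the contour.
  |-1 - I|² = 2 < 9 = 3², so this pole is inside the contour.

With P(z) = z^2*cos(z) and Q(z) = z^2 + I*z - 1 - I, each pole is simple, so Res(f, z₀) = P(z₀)/Q'(z₀) with Q'(z) = 2*z + I.
  Res(f, 1) = P(1)/Q'(1) = (cos(1))/(2 + I) = (2/5 - I/5)*cos(1)
  Res(f, -1 - I) = P(-1 - I)/Q'(-1 - I) = (2*I*cos(1 + I))/(-2 - I) = (-2/5 - 4*I/5)*cos(1 + I)

Sum of residues inside C: (-2/5 - 4*I/5)*cos(1 + I) + (2/5 - I/5)*cos(1)
∮_C f(z) dz = 2πi · ((-2/5 - 4*I/5)*cos(1 + I) + (2/5 - I/5)*cos(1)) = pi*(8/5 - 4*I/5)*cos(1 + I) + pi*(2/5 + 4*I/5)*cos(1)

Final answer: pi*(8/5 - 4*I/5)*cos(1 + I) + pi*(2/5 + 4*I/5)*cos(1)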